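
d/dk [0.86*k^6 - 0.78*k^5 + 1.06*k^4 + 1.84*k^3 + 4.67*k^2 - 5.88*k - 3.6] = 5.16*k^5 - 3.9*k^4 + 4.24*k^3 + 5.52*k^2 + 9.34*k - 5.88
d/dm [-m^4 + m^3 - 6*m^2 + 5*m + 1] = -4*m^3 + 3*m^2 - 12*m + 5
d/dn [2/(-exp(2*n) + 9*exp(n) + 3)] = (4*exp(n) - 18)*exp(n)/(-exp(2*n) + 9*exp(n) + 3)^2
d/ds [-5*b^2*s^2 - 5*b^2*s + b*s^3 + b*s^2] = b*(-10*b*s - 5*b + 3*s^2 + 2*s)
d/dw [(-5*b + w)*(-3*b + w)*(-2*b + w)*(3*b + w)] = 63*b^3 + 2*b^2*w - 21*b*w^2 + 4*w^3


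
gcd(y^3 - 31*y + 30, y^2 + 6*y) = y + 6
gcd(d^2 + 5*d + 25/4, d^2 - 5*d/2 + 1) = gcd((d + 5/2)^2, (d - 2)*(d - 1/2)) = 1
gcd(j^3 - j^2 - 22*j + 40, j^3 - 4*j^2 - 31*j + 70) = j^2 + 3*j - 10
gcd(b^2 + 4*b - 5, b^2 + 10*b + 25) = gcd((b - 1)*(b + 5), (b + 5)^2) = b + 5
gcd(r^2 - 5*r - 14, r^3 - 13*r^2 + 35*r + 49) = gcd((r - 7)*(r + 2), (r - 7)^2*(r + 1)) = r - 7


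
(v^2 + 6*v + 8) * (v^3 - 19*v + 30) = v^5 + 6*v^4 - 11*v^3 - 84*v^2 + 28*v + 240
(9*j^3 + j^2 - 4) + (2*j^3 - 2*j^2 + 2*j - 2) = 11*j^3 - j^2 + 2*j - 6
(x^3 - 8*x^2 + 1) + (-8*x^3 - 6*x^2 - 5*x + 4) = -7*x^3 - 14*x^2 - 5*x + 5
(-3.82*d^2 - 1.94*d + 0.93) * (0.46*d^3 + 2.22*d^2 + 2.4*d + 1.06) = -1.7572*d^5 - 9.3728*d^4 - 13.047*d^3 - 6.6406*d^2 + 0.1756*d + 0.9858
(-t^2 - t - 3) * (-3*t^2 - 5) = 3*t^4 + 3*t^3 + 14*t^2 + 5*t + 15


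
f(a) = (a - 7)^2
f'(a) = 2*a - 14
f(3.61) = 11.49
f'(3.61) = -6.78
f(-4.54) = 133.17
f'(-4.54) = -23.08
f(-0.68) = 58.98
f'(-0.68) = -15.36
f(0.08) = 47.89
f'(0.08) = -13.84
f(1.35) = 31.92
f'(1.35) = -11.30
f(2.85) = 17.22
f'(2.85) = -8.30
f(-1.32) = 69.22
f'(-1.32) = -16.64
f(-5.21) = 149.08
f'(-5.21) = -24.42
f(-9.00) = 256.00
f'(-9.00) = -32.00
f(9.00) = 4.00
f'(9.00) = 4.00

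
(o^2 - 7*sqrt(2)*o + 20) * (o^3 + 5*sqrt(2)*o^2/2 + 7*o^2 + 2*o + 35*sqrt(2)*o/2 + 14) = o^5 - 9*sqrt(2)*o^4/2 + 7*o^4 - 63*sqrt(2)*o^3/2 - 13*o^3 - 91*o^2 + 36*sqrt(2)*o^2 + 40*o + 252*sqrt(2)*o + 280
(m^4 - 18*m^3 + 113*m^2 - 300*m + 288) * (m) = m^5 - 18*m^4 + 113*m^3 - 300*m^2 + 288*m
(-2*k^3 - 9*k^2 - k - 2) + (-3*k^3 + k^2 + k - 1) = -5*k^3 - 8*k^2 - 3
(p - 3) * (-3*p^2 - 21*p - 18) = -3*p^3 - 12*p^2 + 45*p + 54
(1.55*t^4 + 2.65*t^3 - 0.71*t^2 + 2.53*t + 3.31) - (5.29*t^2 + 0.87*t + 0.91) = 1.55*t^4 + 2.65*t^3 - 6.0*t^2 + 1.66*t + 2.4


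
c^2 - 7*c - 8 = (c - 8)*(c + 1)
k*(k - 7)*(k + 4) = k^3 - 3*k^2 - 28*k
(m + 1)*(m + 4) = m^2 + 5*m + 4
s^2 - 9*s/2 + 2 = (s - 4)*(s - 1/2)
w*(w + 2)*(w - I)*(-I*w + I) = -I*w^4 - w^3 - I*w^3 - w^2 + 2*I*w^2 + 2*w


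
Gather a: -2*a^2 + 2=2 - 2*a^2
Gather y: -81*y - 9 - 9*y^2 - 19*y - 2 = -9*y^2 - 100*y - 11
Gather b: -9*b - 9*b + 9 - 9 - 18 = -18*b - 18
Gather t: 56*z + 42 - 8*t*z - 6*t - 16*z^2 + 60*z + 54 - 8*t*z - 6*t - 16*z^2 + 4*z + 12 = t*(-16*z - 12) - 32*z^2 + 120*z + 108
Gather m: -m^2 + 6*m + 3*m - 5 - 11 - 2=-m^2 + 9*m - 18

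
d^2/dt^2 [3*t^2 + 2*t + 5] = 6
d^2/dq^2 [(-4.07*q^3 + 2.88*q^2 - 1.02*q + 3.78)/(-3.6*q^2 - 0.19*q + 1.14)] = (5.6843418860808e-14*q^5 + 64.078654*q^3 - 370.139292*q^2 + 41.339592*q - 38.342988)/(46.656*q^6 + 7.3872*q^5 - 43.93332*q^4 - 4.671701*q^3 + 13.912218*q^2 + 0.740772*q - 1.481544)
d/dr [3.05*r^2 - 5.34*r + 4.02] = 6.1*r - 5.34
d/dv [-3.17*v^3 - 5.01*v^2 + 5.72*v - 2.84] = -9.51*v^2 - 10.02*v + 5.72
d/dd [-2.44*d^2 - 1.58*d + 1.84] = -4.88*d - 1.58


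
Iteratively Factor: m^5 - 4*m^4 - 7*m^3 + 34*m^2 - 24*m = (m + 3)*(m^4 - 7*m^3 + 14*m^2 - 8*m) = m*(m + 3)*(m^3 - 7*m^2 + 14*m - 8) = m*(m - 4)*(m + 3)*(m^2 - 3*m + 2) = m*(m - 4)*(m - 2)*(m + 3)*(m - 1)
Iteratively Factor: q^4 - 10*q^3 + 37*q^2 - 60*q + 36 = (q - 2)*(q^3 - 8*q^2 + 21*q - 18) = (q - 3)*(q - 2)*(q^2 - 5*q + 6) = (q - 3)*(q - 2)^2*(q - 3)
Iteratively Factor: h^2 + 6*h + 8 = (h + 2)*(h + 4)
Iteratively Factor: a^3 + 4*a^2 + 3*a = (a + 1)*(a^2 + 3*a) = (a + 1)*(a + 3)*(a)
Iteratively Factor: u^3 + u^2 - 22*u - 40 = (u + 4)*(u^2 - 3*u - 10) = (u - 5)*(u + 4)*(u + 2)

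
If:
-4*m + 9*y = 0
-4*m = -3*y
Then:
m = 0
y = 0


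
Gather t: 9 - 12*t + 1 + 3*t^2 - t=3*t^2 - 13*t + 10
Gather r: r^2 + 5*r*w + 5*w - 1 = r^2 + 5*r*w + 5*w - 1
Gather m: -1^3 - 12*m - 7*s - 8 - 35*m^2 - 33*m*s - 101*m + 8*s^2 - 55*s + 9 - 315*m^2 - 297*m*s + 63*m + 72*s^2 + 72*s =-350*m^2 + m*(-330*s - 50) + 80*s^2 + 10*s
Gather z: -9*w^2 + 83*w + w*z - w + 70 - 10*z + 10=-9*w^2 + 82*w + z*(w - 10) + 80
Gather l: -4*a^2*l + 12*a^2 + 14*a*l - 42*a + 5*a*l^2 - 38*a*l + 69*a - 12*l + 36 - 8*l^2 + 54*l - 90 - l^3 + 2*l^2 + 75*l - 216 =12*a^2 + 27*a - l^3 + l^2*(5*a - 6) + l*(-4*a^2 - 24*a + 117) - 270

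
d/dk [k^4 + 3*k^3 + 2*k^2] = k*(4*k^2 + 9*k + 4)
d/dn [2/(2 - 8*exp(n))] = 4*exp(n)/(4*exp(n) - 1)^2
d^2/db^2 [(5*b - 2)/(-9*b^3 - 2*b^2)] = 2*(-1215*b^3 + 702*b^2 + 268*b + 24)/(b^4*(729*b^3 + 486*b^2 + 108*b + 8))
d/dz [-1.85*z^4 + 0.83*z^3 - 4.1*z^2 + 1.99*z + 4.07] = -7.4*z^3 + 2.49*z^2 - 8.2*z + 1.99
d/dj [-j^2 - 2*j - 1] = -2*j - 2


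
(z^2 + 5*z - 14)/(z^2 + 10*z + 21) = (z - 2)/(z + 3)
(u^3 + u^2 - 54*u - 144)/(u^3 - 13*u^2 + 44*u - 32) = (u^2 + 9*u + 18)/(u^2 - 5*u + 4)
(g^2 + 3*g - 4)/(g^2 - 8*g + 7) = (g + 4)/(g - 7)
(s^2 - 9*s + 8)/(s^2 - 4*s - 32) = (s - 1)/(s + 4)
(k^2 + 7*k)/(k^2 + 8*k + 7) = k/(k + 1)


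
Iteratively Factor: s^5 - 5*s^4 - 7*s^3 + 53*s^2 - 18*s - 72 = (s - 3)*(s^4 - 2*s^3 - 13*s^2 + 14*s + 24) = (s - 4)*(s - 3)*(s^3 + 2*s^2 - 5*s - 6) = (s - 4)*(s - 3)*(s + 1)*(s^2 + s - 6) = (s - 4)*(s - 3)*(s - 2)*(s + 1)*(s + 3)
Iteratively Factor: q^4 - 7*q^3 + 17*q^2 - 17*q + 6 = (q - 1)*(q^3 - 6*q^2 + 11*q - 6) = (q - 1)^2*(q^2 - 5*q + 6) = (q - 2)*(q - 1)^2*(q - 3)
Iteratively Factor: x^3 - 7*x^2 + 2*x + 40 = (x - 5)*(x^2 - 2*x - 8) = (x - 5)*(x - 4)*(x + 2)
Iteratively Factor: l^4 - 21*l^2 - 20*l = (l)*(l^3 - 21*l - 20) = l*(l - 5)*(l^2 + 5*l + 4) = l*(l - 5)*(l + 1)*(l + 4)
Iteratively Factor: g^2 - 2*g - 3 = (g - 3)*(g + 1)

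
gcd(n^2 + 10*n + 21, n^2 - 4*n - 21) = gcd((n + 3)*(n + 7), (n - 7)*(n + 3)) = n + 3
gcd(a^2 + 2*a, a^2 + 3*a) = a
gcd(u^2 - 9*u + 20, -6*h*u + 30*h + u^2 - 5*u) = u - 5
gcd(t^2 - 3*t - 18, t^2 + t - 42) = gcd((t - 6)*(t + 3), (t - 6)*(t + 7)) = t - 6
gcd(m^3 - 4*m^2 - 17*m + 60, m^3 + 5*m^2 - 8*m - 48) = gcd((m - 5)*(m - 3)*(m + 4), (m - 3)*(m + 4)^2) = m^2 + m - 12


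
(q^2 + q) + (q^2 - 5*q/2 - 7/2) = 2*q^2 - 3*q/2 - 7/2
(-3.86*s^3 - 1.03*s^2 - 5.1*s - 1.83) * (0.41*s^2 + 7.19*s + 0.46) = -1.5826*s^5 - 28.1757*s^4 - 11.2723*s^3 - 37.8931*s^2 - 15.5037*s - 0.8418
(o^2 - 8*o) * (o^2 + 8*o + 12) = o^4 - 52*o^2 - 96*o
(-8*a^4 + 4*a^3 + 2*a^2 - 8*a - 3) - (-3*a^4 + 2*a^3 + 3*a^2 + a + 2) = -5*a^4 + 2*a^3 - a^2 - 9*a - 5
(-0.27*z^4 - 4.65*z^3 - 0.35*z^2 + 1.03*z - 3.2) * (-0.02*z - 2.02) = 0.0054*z^5 + 0.6384*z^4 + 9.4*z^3 + 0.6864*z^2 - 2.0166*z + 6.464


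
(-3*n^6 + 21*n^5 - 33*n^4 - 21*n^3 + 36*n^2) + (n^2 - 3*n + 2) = -3*n^6 + 21*n^5 - 33*n^4 - 21*n^3 + 37*n^2 - 3*n + 2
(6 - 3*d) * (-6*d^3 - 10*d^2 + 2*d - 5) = 18*d^4 - 6*d^3 - 66*d^2 + 27*d - 30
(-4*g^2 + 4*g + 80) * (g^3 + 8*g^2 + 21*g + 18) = -4*g^5 - 28*g^4 + 28*g^3 + 652*g^2 + 1752*g + 1440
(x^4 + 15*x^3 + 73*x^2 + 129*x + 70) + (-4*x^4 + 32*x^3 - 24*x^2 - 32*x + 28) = -3*x^4 + 47*x^3 + 49*x^2 + 97*x + 98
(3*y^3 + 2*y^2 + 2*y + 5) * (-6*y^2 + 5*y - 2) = -18*y^5 + 3*y^4 - 8*y^3 - 24*y^2 + 21*y - 10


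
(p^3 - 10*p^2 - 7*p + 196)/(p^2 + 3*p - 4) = (p^2 - 14*p + 49)/(p - 1)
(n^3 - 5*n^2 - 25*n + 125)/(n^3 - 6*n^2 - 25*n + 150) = (n - 5)/(n - 6)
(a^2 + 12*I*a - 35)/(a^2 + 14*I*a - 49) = (a + 5*I)/(a + 7*I)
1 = 1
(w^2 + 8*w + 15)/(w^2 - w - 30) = (w + 3)/(w - 6)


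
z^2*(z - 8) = z^3 - 8*z^2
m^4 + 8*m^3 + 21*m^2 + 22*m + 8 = (m + 1)^2*(m + 2)*(m + 4)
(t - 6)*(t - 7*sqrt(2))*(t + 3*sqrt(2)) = t^3 - 6*t^2 - 4*sqrt(2)*t^2 - 42*t + 24*sqrt(2)*t + 252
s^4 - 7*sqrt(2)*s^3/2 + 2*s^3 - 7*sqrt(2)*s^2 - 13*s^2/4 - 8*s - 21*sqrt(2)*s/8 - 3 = (s + 1/2)*(s + 3/2)*(s - 4*sqrt(2))*(s + sqrt(2)/2)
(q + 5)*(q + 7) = q^2 + 12*q + 35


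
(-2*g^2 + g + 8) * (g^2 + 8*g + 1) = -2*g^4 - 15*g^3 + 14*g^2 + 65*g + 8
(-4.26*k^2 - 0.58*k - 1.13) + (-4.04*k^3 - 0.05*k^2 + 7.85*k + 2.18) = -4.04*k^3 - 4.31*k^2 + 7.27*k + 1.05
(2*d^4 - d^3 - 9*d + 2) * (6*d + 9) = 12*d^5 + 12*d^4 - 9*d^3 - 54*d^2 - 69*d + 18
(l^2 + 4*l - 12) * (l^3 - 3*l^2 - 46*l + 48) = l^5 + l^4 - 70*l^3 - 100*l^2 + 744*l - 576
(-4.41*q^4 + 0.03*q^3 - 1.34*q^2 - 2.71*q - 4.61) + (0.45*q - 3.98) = -4.41*q^4 + 0.03*q^3 - 1.34*q^2 - 2.26*q - 8.59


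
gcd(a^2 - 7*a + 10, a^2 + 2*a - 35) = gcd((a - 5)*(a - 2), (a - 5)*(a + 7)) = a - 5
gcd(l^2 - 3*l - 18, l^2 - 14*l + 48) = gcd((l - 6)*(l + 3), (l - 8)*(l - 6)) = l - 6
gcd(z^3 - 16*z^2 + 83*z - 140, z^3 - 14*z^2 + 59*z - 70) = z^2 - 12*z + 35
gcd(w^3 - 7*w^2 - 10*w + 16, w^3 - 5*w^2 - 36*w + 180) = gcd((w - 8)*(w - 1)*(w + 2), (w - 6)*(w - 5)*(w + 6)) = 1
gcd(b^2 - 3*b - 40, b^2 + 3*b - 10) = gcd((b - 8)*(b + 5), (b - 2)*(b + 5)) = b + 5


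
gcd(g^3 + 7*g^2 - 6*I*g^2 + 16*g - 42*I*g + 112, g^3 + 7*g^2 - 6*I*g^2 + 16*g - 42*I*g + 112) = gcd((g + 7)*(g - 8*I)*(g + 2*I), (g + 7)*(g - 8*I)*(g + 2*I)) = g^3 + g^2*(7 - 6*I) + g*(16 - 42*I) + 112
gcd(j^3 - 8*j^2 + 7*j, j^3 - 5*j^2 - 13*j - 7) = j - 7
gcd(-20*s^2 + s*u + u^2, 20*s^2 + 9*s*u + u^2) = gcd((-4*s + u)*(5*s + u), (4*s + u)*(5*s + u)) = 5*s + u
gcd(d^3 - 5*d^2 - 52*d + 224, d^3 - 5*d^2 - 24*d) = d - 8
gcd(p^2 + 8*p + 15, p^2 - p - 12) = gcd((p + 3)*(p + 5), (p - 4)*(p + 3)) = p + 3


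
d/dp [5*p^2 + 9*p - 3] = 10*p + 9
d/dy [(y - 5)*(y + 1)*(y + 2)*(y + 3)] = 4*y^3 + 3*y^2 - 38*y - 49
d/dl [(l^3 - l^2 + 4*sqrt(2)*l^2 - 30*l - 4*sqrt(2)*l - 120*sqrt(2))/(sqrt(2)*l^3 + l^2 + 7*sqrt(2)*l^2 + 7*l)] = (-7*l^4 + 8*sqrt(2)*l^4 + 30*l^3 + 60*sqrt(2)*l^3 + 242*sqrt(2)*l^2 + 799*l^2 + 240*sqrt(2)*l + 3360*l + 840*sqrt(2))/(l^2*(2*l^4 + 2*sqrt(2)*l^3 + 28*l^3 + 28*sqrt(2)*l^2 + 99*l^2 + 14*l + 98*sqrt(2)*l + 49))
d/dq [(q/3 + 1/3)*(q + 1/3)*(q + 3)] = q^2 + 26*q/9 + 13/9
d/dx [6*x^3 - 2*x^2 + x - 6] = 18*x^2 - 4*x + 1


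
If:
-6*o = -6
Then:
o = 1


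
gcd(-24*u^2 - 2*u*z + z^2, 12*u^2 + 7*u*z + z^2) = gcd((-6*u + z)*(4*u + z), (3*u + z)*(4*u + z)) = 4*u + z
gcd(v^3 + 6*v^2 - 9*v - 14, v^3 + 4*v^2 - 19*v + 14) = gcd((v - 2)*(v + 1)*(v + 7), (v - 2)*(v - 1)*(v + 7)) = v^2 + 5*v - 14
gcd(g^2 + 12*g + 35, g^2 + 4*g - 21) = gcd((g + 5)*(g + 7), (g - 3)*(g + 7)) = g + 7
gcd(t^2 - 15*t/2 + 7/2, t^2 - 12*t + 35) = t - 7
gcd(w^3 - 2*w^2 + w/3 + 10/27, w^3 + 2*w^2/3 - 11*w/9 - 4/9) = w + 1/3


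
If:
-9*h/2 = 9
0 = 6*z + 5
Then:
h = -2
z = -5/6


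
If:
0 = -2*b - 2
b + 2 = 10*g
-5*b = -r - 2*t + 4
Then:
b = -1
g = 1/10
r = -2*t - 1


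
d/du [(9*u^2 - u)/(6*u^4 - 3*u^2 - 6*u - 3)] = (2*u*(9*u - 1)*(-4*u^3 + u + 1) + (1 - 18*u)*(-2*u^4 + u^2 + 2*u + 1))/(3*(-2*u^4 + u^2 + 2*u + 1)^2)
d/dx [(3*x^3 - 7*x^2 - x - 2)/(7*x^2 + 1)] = (21*x^4 + 16*x^2 + 14*x - 1)/(49*x^4 + 14*x^2 + 1)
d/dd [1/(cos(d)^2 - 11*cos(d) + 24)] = (2*cos(d) - 11)*sin(d)/(cos(d)^2 - 11*cos(d) + 24)^2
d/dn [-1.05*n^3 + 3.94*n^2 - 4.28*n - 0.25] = -3.15*n^2 + 7.88*n - 4.28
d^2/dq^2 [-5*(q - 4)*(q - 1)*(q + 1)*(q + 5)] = -60*q^2 - 30*q + 210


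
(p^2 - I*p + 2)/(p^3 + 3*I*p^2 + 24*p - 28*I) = (p + I)/(p^2 + 5*I*p + 14)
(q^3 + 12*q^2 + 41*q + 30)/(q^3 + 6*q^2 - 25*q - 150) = (q + 1)/(q - 5)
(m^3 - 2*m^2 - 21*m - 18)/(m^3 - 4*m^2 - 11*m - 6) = (m + 3)/(m + 1)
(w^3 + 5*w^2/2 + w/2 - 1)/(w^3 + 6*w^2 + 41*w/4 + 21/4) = 2*(2*w^2 + 3*w - 2)/(4*w^2 + 20*w + 21)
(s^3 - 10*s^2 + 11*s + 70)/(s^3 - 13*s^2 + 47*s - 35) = (s + 2)/(s - 1)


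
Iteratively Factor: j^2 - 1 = (j + 1)*(j - 1)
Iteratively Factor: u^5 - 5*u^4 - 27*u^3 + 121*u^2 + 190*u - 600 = (u + 4)*(u^4 - 9*u^3 + 9*u^2 + 85*u - 150) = (u - 5)*(u + 4)*(u^3 - 4*u^2 - 11*u + 30) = (u - 5)*(u + 3)*(u + 4)*(u^2 - 7*u + 10) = (u - 5)*(u - 2)*(u + 3)*(u + 4)*(u - 5)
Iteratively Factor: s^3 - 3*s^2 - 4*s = (s - 4)*(s^2 + s) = s*(s - 4)*(s + 1)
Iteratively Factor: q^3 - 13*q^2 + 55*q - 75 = (q - 5)*(q^2 - 8*q + 15) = (q - 5)^2*(q - 3)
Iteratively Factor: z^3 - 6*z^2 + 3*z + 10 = (z + 1)*(z^2 - 7*z + 10) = (z - 5)*(z + 1)*(z - 2)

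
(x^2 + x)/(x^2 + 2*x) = (x + 1)/(x + 2)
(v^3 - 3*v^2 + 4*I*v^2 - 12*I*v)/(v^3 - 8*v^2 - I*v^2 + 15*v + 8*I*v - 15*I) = v*(v + 4*I)/(v^2 - v*(5 + I) + 5*I)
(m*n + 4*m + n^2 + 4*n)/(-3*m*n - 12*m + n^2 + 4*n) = (-m - n)/(3*m - n)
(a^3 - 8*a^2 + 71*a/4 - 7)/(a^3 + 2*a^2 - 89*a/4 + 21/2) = (a - 4)/(a + 6)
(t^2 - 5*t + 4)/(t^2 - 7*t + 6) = (t - 4)/(t - 6)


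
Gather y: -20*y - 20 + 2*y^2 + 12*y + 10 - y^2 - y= y^2 - 9*y - 10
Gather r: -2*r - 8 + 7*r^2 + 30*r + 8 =7*r^2 + 28*r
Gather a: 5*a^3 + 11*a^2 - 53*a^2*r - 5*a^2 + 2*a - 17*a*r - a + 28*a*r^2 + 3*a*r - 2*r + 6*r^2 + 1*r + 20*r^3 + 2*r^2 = 5*a^3 + a^2*(6 - 53*r) + a*(28*r^2 - 14*r + 1) + 20*r^3 + 8*r^2 - r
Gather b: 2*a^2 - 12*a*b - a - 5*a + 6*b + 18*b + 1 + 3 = 2*a^2 - 6*a + b*(24 - 12*a) + 4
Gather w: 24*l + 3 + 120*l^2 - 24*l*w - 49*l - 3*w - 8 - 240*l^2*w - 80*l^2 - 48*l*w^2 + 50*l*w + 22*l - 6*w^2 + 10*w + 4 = 40*l^2 - 3*l + w^2*(-48*l - 6) + w*(-240*l^2 + 26*l + 7) - 1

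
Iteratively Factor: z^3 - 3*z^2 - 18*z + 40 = (z - 2)*(z^2 - z - 20) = (z - 2)*(z + 4)*(z - 5)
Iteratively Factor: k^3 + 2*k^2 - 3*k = (k)*(k^2 + 2*k - 3) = k*(k + 3)*(k - 1)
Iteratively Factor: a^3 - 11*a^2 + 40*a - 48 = (a - 4)*(a^2 - 7*a + 12) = (a - 4)^2*(a - 3)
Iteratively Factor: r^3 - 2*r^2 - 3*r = (r)*(r^2 - 2*r - 3) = r*(r - 3)*(r + 1)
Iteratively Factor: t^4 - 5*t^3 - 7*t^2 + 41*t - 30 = (t - 2)*(t^3 - 3*t^2 - 13*t + 15) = (t - 2)*(t - 1)*(t^2 - 2*t - 15) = (t - 5)*(t - 2)*(t - 1)*(t + 3)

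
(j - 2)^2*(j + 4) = j^3 - 12*j + 16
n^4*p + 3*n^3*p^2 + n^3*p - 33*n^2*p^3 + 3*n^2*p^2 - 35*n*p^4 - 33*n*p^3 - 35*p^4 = (n - 5*p)*(n + p)*(n + 7*p)*(n*p + p)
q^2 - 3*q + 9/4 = (q - 3/2)^2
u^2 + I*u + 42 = (u - 6*I)*(u + 7*I)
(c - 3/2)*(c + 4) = c^2 + 5*c/2 - 6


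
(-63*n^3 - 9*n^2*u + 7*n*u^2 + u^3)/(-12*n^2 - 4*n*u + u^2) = (63*n^3 + 9*n^2*u - 7*n*u^2 - u^3)/(12*n^2 + 4*n*u - u^2)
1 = 1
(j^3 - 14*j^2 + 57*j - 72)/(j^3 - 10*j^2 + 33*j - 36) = (j - 8)/(j - 4)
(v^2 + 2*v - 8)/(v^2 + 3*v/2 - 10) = 2*(v - 2)/(2*v - 5)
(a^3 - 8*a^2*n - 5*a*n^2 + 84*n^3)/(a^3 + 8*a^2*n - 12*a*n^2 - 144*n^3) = (a^2 - 4*a*n - 21*n^2)/(a^2 + 12*a*n + 36*n^2)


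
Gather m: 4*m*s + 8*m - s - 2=m*(4*s + 8) - s - 2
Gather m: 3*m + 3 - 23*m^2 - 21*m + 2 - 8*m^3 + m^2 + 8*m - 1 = -8*m^3 - 22*m^2 - 10*m + 4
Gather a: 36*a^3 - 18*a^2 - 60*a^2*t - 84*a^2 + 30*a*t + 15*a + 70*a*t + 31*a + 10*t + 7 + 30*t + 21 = 36*a^3 + a^2*(-60*t - 102) + a*(100*t + 46) + 40*t + 28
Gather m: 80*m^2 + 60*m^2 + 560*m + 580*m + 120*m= 140*m^2 + 1260*m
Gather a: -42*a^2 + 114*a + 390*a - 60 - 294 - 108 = -42*a^2 + 504*a - 462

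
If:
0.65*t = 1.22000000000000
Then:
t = 1.88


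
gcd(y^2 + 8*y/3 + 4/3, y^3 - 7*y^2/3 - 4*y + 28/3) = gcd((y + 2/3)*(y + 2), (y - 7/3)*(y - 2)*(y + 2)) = y + 2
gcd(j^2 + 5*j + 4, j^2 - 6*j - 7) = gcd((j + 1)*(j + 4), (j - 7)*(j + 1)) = j + 1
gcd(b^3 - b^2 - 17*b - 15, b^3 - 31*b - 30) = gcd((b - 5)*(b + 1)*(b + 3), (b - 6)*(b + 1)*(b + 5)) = b + 1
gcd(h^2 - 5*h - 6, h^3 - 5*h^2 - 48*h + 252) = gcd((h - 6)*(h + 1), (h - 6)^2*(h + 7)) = h - 6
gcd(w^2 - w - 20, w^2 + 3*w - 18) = 1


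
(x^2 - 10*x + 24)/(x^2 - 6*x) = (x - 4)/x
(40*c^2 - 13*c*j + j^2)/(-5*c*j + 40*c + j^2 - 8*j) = (-8*c + j)/(j - 8)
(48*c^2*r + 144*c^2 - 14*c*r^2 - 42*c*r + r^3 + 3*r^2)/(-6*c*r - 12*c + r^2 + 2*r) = (-8*c*r - 24*c + r^2 + 3*r)/(r + 2)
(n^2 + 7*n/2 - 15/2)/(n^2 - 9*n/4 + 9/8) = 4*(n + 5)/(4*n - 3)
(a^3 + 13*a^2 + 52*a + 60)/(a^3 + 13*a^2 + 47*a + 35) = (a^2 + 8*a + 12)/(a^2 + 8*a + 7)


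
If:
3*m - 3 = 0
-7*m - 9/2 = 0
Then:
No Solution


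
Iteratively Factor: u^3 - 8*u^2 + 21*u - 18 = (u - 3)*(u^2 - 5*u + 6) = (u - 3)^2*(u - 2)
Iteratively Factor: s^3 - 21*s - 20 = (s + 4)*(s^2 - 4*s - 5) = (s - 5)*(s + 4)*(s + 1)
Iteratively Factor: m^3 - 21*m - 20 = (m + 1)*(m^2 - m - 20) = (m - 5)*(m + 1)*(m + 4)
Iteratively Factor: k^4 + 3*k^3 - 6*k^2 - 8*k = (k)*(k^3 + 3*k^2 - 6*k - 8) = k*(k + 4)*(k^2 - k - 2) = k*(k - 2)*(k + 4)*(k + 1)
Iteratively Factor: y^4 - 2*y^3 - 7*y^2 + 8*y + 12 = (y - 3)*(y^3 + y^2 - 4*y - 4) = (y - 3)*(y - 2)*(y^2 + 3*y + 2) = (y - 3)*(y - 2)*(y + 2)*(y + 1)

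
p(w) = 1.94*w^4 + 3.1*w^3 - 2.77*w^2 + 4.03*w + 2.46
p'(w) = 7.76*w^3 + 9.3*w^2 - 5.54*w + 4.03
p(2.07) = 62.05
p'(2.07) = 101.24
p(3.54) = 424.19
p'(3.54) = 445.21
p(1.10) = 10.51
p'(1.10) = 19.52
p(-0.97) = -5.17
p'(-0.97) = 11.07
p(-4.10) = 273.92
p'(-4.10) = -351.75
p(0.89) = 7.26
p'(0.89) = 11.94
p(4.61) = 1142.09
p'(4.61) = 936.40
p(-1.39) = -9.58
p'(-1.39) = 8.86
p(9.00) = 14802.60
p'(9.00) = 6364.51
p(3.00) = 230.46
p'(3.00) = 280.63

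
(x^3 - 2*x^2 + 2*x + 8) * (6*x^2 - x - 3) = 6*x^5 - 13*x^4 + 11*x^3 + 52*x^2 - 14*x - 24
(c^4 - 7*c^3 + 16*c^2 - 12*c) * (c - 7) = c^5 - 14*c^4 + 65*c^3 - 124*c^2 + 84*c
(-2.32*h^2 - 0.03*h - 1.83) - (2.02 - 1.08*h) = -2.32*h^2 + 1.05*h - 3.85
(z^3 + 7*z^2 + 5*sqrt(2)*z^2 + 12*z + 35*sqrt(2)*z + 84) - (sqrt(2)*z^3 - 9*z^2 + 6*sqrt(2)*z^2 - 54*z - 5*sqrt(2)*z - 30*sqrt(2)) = -sqrt(2)*z^3 + z^3 - sqrt(2)*z^2 + 16*z^2 + 40*sqrt(2)*z + 66*z + 30*sqrt(2) + 84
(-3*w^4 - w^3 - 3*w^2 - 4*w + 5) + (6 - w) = -3*w^4 - w^3 - 3*w^2 - 5*w + 11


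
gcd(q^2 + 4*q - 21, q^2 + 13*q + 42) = q + 7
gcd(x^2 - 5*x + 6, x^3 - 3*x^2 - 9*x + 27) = x - 3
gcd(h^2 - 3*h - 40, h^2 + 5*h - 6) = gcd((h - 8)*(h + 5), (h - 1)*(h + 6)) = 1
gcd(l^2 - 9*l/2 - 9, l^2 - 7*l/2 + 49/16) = 1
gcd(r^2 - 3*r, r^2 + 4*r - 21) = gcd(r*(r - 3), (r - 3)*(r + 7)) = r - 3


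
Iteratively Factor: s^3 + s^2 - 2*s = (s - 1)*(s^2 + 2*s) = (s - 1)*(s + 2)*(s)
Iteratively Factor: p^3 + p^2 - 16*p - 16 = (p - 4)*(p^2 + 5*p + 4) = (p - 4)*(p + 1)*(p + 4)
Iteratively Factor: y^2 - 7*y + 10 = (y - 2)*(y - 5)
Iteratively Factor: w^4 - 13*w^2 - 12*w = (w + 1)*(w^3 - w^2 - 12*w) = w*(w + 1)*(w^2 - w - 12) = w*(w - 4)*(w + 1)*(w + 3)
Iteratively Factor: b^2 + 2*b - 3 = (b - 1)*(b + 3)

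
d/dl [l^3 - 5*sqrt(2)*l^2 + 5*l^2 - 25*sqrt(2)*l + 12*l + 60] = 3*l^2 - 10*sqrt(2)*l + 10*l - 25*sqrt(2) + 12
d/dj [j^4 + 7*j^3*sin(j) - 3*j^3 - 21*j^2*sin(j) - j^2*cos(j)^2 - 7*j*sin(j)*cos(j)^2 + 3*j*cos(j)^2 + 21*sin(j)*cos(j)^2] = 7*j^3*cos(j) + 4*j^3 + j^2*sin(2*j) - 21*sqrt(2)*j^2*cos(j + pi/4) - 9*j^2 - 42*j*sin(j) - 3*j*sin(2*j) - 7*j*cos(j)/4 - j*cos(2*j) - 21*j*cos(3*j)/4 - j - 7*sin(j)/4 - 7*sin(3*j)/4 + 21*cos(j)/4 + 3*cos(2*j)/2 + 63*cos(3*j)/4 + 3/2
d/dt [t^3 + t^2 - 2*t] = 3*t^2 + 2*t - 2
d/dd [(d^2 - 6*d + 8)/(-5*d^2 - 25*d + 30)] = (-11*d^2 + 28*d + 4)/(5*(d^4 + 10*d^3 + 13*d^2 - 60*d + 36))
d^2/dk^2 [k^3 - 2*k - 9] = 6*k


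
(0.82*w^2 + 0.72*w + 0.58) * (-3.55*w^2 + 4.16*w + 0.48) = -2.911*w^4 + 0.8552*w^3 + 1.3298*w^2 + 2.7584*w + 0.2784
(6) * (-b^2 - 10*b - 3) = -6*b^2 - 60*b - 18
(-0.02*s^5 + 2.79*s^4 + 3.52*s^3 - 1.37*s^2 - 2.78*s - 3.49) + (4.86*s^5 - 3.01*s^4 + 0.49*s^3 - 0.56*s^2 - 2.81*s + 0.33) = 4.84*s^5 - 0.22*s^4 + 4.01*s^3 - 1.93*s^2 - 5.59*s - 3.16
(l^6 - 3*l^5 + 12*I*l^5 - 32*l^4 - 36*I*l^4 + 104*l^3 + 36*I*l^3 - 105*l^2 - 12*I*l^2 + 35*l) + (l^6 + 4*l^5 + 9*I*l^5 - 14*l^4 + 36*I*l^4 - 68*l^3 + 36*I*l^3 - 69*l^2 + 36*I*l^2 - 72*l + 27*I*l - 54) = 2*l^6 + l^5 + 21*I*l^5 - 46*l^4 + 36*l^3 + 72*I*l^3 - 174*l^2 + 24*I*l^2 - 37*l + 27*I*l - 54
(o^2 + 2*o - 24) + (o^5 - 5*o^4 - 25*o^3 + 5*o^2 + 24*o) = o^5 - 5*o^4 - 25*o^3 + 6*o^2 + 26*o - 24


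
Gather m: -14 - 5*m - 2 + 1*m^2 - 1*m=m^2 - 6*m - 16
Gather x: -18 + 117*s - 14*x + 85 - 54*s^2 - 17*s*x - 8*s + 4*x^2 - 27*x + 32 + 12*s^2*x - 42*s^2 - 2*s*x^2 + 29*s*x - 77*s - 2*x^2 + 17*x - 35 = -96*s^2 + 32*s + x^2*(2 - 2*s) + x*(12*s^2 + 12*s - 24) + 64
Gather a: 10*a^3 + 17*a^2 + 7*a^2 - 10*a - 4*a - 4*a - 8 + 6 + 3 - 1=10*a^3 + 24*a^2 - 18*a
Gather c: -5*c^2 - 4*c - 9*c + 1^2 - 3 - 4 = -5*c^2 - 13*c - 6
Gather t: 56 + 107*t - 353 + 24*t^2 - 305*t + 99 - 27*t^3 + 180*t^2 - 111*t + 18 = -27*t^3 + 204*t^2 - 309*t - 180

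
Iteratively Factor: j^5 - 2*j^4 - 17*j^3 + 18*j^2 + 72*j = (j + 2)*(j^4 - 4*j^3 - 9*j^2 + 36*j) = (j + 2)*(j + 3)*(j^3 - 7*j^2 + 12*j) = (j - 3)*(j + 2)*(j + 3)*(j^2 - 4*j) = (j - 4)*(j - 3)*(j + 2)*(j + 3)*(j)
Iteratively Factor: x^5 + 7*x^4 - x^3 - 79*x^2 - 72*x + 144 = (x + 4)*(x^4 + 3*x^3 - 13*x^2 - 27*x + 36) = (x + 4)^2*(x^3 - x^2 - 9*x + 9) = (x - 3)*(x + 4)^2*(x^2 + 2*x - 3) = (x - 3)*(x - 1)*(x + 4)^2*(x + 3)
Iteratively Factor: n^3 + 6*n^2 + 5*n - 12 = (n + 4)*(n^2 + 2*n - 3) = (n - 1)*(n + 4)*(n + 3)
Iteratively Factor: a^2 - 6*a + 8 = (a - 2)*(a - 4)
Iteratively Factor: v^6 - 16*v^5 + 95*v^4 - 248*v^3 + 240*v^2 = (v - 3)*(v^5 - 13*v^4 + 56*v^3 - 80*v^2) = (v - 4)*(v - 3)*(v^4 - 9*v^3 + 20*v^2) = v*(v - 4)*(v - 3)*(v^3 - 9*v^2 + 20*v) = v*(v - 5)*(v - 4)*(v - 3)*(v^2 - 4*v) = v^2*(v - 5)*(v - 4)*(v - 3)*(v - 4)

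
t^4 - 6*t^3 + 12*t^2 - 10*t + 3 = (t - 3)*(t - 1)^3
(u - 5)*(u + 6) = u^2 + u - 30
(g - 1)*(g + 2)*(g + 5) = g^3 + 6*g^2 + 3*g - 10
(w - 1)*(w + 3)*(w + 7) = w^3 + 9*w^2 + 11*w - 21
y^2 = y^2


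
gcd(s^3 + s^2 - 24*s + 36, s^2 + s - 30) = s + 6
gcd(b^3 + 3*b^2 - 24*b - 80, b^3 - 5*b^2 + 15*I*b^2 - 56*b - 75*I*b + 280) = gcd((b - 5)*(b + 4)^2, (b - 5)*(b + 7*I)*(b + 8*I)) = b - 5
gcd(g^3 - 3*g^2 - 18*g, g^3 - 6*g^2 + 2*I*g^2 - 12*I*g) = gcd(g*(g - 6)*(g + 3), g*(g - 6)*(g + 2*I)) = g^2 - 6*g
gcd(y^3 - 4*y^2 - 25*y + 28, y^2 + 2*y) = 1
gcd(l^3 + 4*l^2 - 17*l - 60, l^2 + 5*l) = l + 5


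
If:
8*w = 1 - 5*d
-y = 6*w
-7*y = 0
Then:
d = 1/5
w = 0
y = 0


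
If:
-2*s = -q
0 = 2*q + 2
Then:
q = -1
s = -1/2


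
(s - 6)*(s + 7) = s^2 + s - 42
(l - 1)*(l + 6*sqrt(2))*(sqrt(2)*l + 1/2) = sqrt(2)*l^3 - sqrt(2)*l^2 + 25*l^2/2 - 25*l/2 + 3*sqrt(2)*l - 3*sqrt(2)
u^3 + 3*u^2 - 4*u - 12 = (u - 2)*(u + 2)*(u + 3)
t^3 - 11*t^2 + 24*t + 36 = (t - 6)^2*(t + 1)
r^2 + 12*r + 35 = (r + 5)*(r + 7)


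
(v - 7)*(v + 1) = v^2 - 6*v - 7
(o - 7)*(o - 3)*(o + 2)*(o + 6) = o^4 - 2*o^3 - 47*o^2 + 48*o + 252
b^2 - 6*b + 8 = (b - 4)*(b - 2)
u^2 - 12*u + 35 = (u - 7)*(u - 5)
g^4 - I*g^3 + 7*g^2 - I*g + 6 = (g - 3*I)*(g - I)*(g + I)*(g + 2*I)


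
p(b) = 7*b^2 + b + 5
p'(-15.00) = -209.00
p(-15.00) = 1565.00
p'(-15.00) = -209.00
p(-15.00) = 1565.00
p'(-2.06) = -27.84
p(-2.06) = 32.65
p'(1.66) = 24.24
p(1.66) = 25.95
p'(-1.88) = -25.32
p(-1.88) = 27.86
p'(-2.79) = -38.06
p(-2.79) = 56.70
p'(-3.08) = -42.12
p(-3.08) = 68.32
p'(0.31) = 5.34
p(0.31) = 5.98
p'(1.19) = 17.66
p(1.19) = 16.10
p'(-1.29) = -17.06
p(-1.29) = 15.36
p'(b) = 14*b + 1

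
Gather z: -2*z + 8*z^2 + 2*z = 8*z^2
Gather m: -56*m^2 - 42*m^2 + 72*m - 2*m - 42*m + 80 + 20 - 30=-98*m^2 + 28*m + 70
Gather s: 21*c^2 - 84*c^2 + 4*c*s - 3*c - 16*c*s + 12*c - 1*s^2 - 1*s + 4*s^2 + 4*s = -63*c^2 + 9*c + 3*s^2 + s*(3 - 12*c)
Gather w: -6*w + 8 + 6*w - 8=0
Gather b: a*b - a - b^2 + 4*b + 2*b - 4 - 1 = -a - b^2 + b*(a + 6) - 5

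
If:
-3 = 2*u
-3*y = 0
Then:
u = -3/2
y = 0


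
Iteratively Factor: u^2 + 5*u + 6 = (u + 2)*(u + 3)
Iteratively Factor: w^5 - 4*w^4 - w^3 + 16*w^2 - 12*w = (w - 1)*(w^4 - 3*w^3 - 4*w^2 + 12*w) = (w - 1)*(w + 2)*(w^3 - 5*w^2 + 6*w) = w*(w - 1)*(w + 2)*(w^2 - 5*w + 6) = w*(w - 2)*(w - 1)*(w + 2)*(w - 3)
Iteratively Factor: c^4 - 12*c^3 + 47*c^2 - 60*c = (c - 4)*(c^3 - 8*c^2 + 15*c) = (c - 5)*(c - 4)*(c^2 - 3*c) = (c - 5)*(c - 4)*(c - 3)*(c)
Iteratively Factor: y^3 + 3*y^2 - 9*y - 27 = (y + 3)*(y^2 - 9) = (y + 3)^2*(y - 3)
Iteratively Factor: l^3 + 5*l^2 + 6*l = (l + 2)*(l^2 + 3*l) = l*(l + 2)*(l + 3)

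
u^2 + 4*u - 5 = (u - 1)*(u + 5)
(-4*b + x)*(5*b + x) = -20*b^2 + b*x + x^2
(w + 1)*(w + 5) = w^2 + 6*w + 5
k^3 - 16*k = k*(k - 4)*(k + 4)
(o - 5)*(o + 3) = o^2 - 2*o - 15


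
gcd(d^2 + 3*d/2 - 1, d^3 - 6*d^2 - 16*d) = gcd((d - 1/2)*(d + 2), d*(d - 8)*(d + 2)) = d + 2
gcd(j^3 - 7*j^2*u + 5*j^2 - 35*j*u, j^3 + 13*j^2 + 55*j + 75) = j + 5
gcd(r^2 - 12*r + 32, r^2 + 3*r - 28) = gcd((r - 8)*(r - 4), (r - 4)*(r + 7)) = r - 4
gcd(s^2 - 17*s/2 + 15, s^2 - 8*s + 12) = s - 6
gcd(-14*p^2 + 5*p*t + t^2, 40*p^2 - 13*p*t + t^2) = 1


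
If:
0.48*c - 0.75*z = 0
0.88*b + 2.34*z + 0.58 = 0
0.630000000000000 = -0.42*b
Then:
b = -1.50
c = 0.49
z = 0.32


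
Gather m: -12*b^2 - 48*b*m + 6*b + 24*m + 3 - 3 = -12*b^2 + 6*b + m*(24 - 48*b)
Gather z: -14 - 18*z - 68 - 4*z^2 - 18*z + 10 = -4*z^2 - 36*z - 72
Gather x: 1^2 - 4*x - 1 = -4*x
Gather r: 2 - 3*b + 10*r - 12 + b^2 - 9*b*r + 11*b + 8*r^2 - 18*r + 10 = b^2 + 8*b + 8*r^2 + r*(-9*b - 8)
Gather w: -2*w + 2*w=0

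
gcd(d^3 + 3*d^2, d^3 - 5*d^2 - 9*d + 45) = d + 3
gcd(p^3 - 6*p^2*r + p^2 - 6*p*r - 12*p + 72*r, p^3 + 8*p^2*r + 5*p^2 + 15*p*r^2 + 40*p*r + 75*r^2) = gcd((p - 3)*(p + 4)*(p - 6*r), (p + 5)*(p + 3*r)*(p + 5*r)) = 1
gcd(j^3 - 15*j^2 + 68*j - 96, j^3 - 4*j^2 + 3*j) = j - 3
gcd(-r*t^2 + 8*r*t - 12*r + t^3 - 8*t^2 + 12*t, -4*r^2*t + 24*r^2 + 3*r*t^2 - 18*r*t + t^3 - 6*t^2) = r*t - 6*r - t^2 + 6*t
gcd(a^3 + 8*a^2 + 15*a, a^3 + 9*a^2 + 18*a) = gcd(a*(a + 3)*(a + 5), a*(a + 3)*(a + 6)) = a^2 + 3*a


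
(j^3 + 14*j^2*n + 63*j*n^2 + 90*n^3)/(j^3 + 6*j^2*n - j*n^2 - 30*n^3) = (j + 6*n)/(j - 2*n)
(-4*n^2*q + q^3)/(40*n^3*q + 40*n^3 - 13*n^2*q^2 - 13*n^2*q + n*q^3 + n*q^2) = q*(-4*n^2 + q^2)/(n*(40*n^2*q + 40*n^2 - 13*n*q^2 - 13*n*q + q^3 + q^2))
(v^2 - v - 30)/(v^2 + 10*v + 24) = (v^2 - v - 30)/(v^2 + 10*v + 24)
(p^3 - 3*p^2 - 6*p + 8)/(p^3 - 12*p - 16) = (p - 1)/(p + 2)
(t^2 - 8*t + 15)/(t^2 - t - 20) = (t - 3)/(t + 4)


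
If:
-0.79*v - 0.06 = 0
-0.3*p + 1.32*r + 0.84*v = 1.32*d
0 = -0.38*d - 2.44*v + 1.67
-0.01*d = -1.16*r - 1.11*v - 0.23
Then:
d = 4.88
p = -22.06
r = -0.08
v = -0.08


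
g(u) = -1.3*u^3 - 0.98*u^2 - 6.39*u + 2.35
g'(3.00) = -47.37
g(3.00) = -60.74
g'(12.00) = -591.51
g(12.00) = -2461.85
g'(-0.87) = -7.64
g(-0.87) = 8.02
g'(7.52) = -241.68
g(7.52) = -653.96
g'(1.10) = -13.26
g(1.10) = -7.60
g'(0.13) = -6.71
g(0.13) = 1.50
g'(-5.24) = -103.20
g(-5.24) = 195.97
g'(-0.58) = -6.57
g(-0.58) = 5.98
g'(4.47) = -93.08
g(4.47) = -161.90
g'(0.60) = -8.97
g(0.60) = -2.12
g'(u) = -3.9*u^2 - 1.96*u - 6.39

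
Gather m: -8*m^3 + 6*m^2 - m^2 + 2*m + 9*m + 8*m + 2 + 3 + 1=-8*m^3 + 5*m^2 + 19*m + 6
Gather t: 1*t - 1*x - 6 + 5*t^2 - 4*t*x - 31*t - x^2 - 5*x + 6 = 5*t^2 + t*(-4*x - 30) - x^2 - 6*x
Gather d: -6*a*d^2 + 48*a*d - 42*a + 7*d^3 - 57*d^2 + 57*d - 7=-42*a + 7*d^3 + d^2*(-6*a - 57) + d*(48*a + 57) - 7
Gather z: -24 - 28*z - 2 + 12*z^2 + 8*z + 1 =12*z^2 - 20*z - 25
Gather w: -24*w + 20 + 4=24 - 24*w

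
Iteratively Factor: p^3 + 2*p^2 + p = (p + 1)*(p^2 + p) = p*(p + 1)*(p + 1)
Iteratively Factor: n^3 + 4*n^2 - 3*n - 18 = (n - 2)*(n^2 + 6*n + 9) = (n - 2)*(n + 3)*(n + 3)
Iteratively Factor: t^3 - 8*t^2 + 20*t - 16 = (t - 2)*(t^2 - 6*t + 8) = (t - 4)*(t - 2)*(t - 2)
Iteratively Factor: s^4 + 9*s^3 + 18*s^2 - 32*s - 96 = (s + 4)*(s^3 + 5*s^2 - 2*s - 24) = (s + 3)*(s + 4)*(s^2 + 2*s - 8) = (s + 3)*(s + 4)^2*(s - 2)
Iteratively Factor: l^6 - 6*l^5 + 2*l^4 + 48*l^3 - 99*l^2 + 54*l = (l)*(l^5 - 6*l^4 + 2*l^3 + 48*l^2 - 99*l + 54) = l*(l + 3)*(l^4 - 9*l^3 + 29*l^2 - 39*l + 18) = l*(l - 3)*(l + 3)*(l^3 - 6*l^2 + 11*l - 6) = l*(l - 3)^2*(l + 3)*(l^2 - 3*l + 2) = l*(l - 3)^2*(l - 1)*(l + 3)*(l - 2)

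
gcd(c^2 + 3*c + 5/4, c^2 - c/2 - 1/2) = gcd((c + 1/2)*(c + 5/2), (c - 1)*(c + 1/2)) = c + 1/2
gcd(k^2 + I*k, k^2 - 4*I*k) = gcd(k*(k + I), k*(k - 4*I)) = k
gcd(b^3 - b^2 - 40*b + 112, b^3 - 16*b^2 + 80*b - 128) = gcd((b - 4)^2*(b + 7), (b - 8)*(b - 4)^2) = b^2 - 8*b + 16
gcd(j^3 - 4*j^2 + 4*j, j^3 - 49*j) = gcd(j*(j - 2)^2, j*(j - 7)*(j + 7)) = j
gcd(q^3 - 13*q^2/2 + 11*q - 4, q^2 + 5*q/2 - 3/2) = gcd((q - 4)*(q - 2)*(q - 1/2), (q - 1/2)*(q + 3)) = q - 1/2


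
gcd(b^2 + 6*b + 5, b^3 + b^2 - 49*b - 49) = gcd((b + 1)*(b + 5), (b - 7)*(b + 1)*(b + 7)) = b + 1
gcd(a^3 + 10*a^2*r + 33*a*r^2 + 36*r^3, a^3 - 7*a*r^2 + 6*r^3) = a + 3*r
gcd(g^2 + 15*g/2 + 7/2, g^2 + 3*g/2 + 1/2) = g + 1/2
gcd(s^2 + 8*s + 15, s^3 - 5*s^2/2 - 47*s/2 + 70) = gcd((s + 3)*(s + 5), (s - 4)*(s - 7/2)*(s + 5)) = s + 5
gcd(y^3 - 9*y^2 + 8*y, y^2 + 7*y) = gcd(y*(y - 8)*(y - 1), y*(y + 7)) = y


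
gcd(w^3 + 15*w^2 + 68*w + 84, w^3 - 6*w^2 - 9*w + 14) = w + 2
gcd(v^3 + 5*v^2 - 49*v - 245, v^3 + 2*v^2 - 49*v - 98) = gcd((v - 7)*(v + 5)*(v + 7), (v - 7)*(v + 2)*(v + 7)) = v^2 - 49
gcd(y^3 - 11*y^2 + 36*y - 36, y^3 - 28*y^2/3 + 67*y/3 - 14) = y - 6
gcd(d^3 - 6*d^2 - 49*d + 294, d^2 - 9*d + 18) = d - 6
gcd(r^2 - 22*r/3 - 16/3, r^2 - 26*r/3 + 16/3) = r - 8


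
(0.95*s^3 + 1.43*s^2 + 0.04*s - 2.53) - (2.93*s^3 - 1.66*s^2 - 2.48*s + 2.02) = -1.98*s^3 + 3.09*s^2 + 2.52*s - 4.55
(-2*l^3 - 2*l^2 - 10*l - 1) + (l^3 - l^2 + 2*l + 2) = -l^3 - 3*l^2 - 8*l + 1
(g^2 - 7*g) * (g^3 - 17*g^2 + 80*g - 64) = g^5 - 24*g^4 + 199*g^3 - 624*g^2 + 448*g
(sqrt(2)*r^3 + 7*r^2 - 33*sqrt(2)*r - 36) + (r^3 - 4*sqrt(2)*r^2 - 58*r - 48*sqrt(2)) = r^3 + sqrt(2)*r^3 - 4*sqrt(2)*r^2 + 7*r^2 - 58*r - 33*sqrt(2)*r - 48*sqrt(2) - 36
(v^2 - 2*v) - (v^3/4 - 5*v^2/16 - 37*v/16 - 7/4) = -v^3/4 + 21*v^2/16 + 5*v/16 + 7/4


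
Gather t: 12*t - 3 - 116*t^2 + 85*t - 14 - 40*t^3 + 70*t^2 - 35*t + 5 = -40*t^3 - 46*t^2 + 62*t - 12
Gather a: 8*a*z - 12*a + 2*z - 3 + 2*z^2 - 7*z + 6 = a*(8*z - 12) + 2*z^2 - 5*z + 3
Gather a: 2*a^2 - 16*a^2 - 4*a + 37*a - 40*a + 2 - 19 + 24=-14*a^2 - 7*a + 7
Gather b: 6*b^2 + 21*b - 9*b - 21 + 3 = 6*b^2 + 12*b - 18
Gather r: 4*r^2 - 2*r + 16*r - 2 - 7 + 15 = 4*r^2 + 14*r + 6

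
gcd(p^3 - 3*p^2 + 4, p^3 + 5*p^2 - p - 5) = p + 1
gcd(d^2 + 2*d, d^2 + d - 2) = d + 2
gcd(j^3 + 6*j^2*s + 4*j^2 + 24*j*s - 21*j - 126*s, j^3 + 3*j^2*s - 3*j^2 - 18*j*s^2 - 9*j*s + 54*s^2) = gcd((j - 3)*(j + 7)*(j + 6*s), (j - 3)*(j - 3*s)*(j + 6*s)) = j^2 + 6*j*s - 3*j - 18*s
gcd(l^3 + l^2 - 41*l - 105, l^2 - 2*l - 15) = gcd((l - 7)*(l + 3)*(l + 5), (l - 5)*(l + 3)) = l + 3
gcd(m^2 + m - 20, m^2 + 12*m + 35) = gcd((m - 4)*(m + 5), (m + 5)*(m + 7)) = m + 5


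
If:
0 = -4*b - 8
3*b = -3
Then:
No Solution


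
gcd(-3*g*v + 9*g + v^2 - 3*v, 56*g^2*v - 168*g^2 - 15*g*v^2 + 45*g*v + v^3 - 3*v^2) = v - 3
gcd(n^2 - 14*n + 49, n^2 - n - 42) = n - 7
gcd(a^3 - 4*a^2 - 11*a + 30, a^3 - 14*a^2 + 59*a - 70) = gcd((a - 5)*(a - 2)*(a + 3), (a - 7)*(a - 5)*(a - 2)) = a^2 - 7*a + 10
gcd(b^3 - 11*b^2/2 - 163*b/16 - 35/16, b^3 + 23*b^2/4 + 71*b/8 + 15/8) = b + 1/4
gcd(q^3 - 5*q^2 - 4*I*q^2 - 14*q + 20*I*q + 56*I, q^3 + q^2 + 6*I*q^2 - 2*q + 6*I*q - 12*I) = q + 2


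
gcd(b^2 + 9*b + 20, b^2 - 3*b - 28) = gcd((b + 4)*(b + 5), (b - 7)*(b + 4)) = b + 4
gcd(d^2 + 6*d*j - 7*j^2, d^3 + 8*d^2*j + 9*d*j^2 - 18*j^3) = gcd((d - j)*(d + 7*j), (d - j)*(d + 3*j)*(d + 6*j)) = d - j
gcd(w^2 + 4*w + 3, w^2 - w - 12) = w + 3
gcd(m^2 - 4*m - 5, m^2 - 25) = m - 5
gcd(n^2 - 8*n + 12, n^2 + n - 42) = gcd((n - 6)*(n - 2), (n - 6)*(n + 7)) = n - 6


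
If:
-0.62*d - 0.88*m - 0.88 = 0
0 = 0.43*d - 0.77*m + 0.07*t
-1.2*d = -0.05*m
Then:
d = -0.04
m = -0.97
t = -10.44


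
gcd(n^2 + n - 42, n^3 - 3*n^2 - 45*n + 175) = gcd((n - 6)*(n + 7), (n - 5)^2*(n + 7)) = n + 7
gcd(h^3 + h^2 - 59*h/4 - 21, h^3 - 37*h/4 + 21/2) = h + 7/2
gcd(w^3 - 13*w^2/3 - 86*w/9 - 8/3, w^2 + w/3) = w + 1/3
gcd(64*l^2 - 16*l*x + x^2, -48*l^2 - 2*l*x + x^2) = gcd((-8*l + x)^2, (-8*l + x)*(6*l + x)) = -8*l + x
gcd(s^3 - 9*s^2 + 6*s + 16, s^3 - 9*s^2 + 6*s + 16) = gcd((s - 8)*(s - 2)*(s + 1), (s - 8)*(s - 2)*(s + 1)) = s^3 - 9*s^2 + 6*s + 16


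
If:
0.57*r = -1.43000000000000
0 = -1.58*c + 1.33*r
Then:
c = -2.11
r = -2.51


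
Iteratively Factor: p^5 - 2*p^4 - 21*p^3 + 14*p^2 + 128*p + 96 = (p + 2)*(p^4 - 4*p^3 - 13*p^2 + 40*p + 48) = (p - 4)*(p + 2)*(p^3 - 13*p - 12) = (p - 4)*(p + 1)*(p + 2)*(p^2 - p - 12) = (p - 4)^2*(p + 1)*(p + 2)*(p + 3)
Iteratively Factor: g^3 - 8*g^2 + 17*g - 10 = (g - 5)*(g^2 - 3*g + 2) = (g - 5)*(g - 1)*(g - 2)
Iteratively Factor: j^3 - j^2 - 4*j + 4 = (j + 2)*(j^2 - 3*j + 2) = (j - 2)*(j + 2)*(j - 1)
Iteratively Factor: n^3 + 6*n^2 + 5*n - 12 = (n + 4)*(n^2 + 2*n - 3) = (n - 1)*(n + 4)*(n + 3)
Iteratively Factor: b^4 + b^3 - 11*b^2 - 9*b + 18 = (b - 1)*(b^3 + 2*b^2 - 9*b - 18) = (b - 1)*(b + 2)*(b^2 - 9) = (b - 3)*(b - 1)*(b + 2)*(b + 3)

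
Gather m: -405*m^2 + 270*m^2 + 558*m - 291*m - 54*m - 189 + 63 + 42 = -135*m^2 + 213*m - 84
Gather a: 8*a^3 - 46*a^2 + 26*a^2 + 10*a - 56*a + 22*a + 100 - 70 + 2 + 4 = 8*a^3 - 20*a^2 - 24*a + 36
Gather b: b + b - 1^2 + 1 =2*b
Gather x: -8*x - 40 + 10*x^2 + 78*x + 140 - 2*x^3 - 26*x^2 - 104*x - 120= -2*x^3 - 16*x^2 - 34*x - 20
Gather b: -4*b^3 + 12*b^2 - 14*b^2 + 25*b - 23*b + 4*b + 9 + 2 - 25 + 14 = -4*b^3 - 2*b^2 + 6*b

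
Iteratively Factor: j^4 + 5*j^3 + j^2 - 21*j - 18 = (j + 3)*(j^3 + 2*j^2 - 5*j - 6) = (j + 1)*(j + 3)*(j^2 + j - 6) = (j - 2)*(j + 1)*(j + 3)*(j + 3)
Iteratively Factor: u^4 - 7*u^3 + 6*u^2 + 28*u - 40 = (u - 2)*(u^3 - 5*u^2 - 4*u + 20) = (u - 2)^2*(u^2 - 3*u - 10) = (u - 2)^2*(u + 2)*(u - 5)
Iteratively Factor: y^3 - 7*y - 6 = (y + 2)*(y^2 - 2*y - 3) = (y + 1)*(y + 2)*(y - 3)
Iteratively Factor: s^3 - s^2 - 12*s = (s + 3)*(s^2 - 4*s) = (s - 4)*(s + 3)*(s)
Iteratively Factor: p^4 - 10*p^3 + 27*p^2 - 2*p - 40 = (p - 2)*(p^3 - 8*p^2 + 11*p + 20) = (p - 5)*(p - 2)*(p^2 - 3*p - 4) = (p - 5)*(p - 2)*(p + 1)*(p - 4)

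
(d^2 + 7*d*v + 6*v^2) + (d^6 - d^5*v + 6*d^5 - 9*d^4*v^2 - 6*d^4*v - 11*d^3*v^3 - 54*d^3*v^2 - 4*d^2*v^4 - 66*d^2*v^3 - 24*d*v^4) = d^6 - d^5*v + 6*d^5 - 9*d^4*v^2 - 6*d^4*v - 11*d^3*v^3 - 54*d^3*v^2 - 4*d^2*v^4 - 66*d^2*v^3 + d^2 - 24*d*v^4 + 7*d*v + 6*v^2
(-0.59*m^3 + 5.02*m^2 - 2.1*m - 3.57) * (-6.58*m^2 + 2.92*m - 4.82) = 3.8822*m^5 - 34.7544*m^4 + 31.3202*m^3 - 6.8378*m^2 - 0.302399999999997*m + 17.2074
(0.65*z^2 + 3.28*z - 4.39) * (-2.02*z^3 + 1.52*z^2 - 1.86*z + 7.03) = -1.313*z^5 - 5.6376*z^4 + 12.6444*z^3 - 8.2041*z^2 + 31.2238*z - 30.8617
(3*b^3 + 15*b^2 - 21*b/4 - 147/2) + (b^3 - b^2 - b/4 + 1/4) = 4*b^3 + 14*b^2 - 11*b/2 - 293/4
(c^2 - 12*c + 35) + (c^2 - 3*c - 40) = 2*c^2 - 15*c - 5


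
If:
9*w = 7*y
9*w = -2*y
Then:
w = 0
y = 0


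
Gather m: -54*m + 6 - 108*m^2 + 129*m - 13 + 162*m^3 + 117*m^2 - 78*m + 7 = 162*m^3 + 9*m^2 - 3*m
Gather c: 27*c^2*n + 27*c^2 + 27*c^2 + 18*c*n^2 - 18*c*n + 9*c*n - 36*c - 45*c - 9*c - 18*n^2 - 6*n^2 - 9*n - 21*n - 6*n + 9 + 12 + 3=c^2*(27*n + 54) + c*(18*n^2 - 9*n - 90) - 24*n^2 - 36*n + 24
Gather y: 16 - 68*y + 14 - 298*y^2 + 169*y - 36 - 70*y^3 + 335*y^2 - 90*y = -70*y^3 + 37*y^2 + 11*y - 6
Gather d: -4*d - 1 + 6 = 5 - 4*d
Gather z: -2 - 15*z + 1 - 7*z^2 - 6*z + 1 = -7*z^2 - 21*z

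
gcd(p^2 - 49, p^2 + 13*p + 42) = p + 7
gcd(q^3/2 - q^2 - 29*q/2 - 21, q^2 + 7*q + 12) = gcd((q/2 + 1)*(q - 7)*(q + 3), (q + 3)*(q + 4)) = q + 3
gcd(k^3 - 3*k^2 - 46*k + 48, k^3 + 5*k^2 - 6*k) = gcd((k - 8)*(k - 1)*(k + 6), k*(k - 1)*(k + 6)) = k^2 + 5*k - 6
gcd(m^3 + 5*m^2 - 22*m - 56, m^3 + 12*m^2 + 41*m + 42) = m^2 + 9*m + 14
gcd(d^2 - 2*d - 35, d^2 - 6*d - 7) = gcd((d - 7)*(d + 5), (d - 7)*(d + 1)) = d - 7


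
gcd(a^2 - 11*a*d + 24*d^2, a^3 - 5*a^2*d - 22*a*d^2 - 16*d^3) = a - 8*d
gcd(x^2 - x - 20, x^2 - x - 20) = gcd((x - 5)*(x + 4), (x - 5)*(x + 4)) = x^2 - x - 20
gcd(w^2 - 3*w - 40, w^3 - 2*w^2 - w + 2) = 1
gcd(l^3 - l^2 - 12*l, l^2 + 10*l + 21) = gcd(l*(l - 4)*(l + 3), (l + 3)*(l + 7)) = l + 3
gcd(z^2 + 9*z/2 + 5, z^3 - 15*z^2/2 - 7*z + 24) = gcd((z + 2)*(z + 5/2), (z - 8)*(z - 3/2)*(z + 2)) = z + 2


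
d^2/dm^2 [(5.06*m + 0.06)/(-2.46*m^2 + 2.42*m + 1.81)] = ((4.92*m - 2.42)*(5.06*m + 0.06)*(9.84*m - 4.84) + (74.6856*m - 24.1952)*(-2.46*m^2 + 2.42*m + 1.81))/(-2.46*m^2 + 2.42*m + 1.81)^3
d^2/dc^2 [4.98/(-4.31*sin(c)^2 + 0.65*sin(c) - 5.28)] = (370.035912*sin(c)^4 - 41.85441*sin(c)^3 - 1006.265274*sin(c)^2 + 100.80018*sin(c) + 222.449628)/(4.31*sin(c)^2 - 0.65*sin(c) + 5.28)^3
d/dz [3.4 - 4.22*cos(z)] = 4.22*sin(z)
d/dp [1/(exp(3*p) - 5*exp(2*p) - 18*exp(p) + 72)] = (-3*exp(2*p) + 10*exp(p) + 18)*exp(p)/(exp(3*p) - 5*exp(2*p) - 18*exp(p) + 72)^2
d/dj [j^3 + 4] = 3*j^2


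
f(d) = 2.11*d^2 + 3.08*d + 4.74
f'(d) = 4.22*d + 3.08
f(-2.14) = 7.81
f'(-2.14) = -5.95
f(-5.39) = 49.44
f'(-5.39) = -19.67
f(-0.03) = 4.65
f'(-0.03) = 2.95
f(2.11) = 20.63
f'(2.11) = 11.98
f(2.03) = 19.69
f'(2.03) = 11.65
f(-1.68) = 5.52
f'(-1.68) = -4.01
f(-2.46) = 9.93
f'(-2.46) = -7.30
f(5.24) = 78.81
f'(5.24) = 25.19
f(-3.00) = 14.49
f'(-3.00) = -9.58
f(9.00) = 203.37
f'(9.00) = 41.06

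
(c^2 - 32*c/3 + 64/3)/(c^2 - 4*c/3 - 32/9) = 3*(c - 8)/(3*c + 4)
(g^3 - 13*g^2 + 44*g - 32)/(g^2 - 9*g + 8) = g - 4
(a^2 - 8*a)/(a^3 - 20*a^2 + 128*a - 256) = a/(a^2 - 12*a + 32)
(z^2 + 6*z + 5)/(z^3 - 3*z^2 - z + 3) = (z + 5)/(z^2 - 4*z + 3)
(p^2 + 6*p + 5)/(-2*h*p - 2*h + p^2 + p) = (p + 5)/(-2*h + p)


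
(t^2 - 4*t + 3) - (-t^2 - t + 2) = 2*t^2 - 3*t + 1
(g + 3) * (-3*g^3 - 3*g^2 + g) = -3*g^4 - 12*g^3 - 8*g^2 + 3*g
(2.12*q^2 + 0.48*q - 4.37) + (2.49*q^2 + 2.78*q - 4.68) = 4.61*q^2 + 3.26*q - 9.05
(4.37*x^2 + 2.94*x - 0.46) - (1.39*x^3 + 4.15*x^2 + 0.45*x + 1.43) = -1.39*x^3 + 0.22*x^2 + 2.49*x - 1.89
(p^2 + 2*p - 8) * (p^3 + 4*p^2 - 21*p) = p^5 + 6*p^4 - 21*p^3 - 74*p^2 + 168*p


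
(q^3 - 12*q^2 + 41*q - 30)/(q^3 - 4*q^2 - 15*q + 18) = (q - 5)/(q + 3)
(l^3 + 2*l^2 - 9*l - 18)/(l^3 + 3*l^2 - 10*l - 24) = (l + 3)/(l + 4)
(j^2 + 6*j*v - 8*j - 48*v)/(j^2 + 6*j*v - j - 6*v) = (j - 8)/(j - 1)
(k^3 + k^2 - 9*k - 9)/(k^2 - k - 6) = (k^2 + 4*k + 3)/(k + 2)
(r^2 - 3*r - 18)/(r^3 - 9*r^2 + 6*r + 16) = (r^2 - 3*r - 18)/(r^3 - 9*r^2 + 6*r + 16)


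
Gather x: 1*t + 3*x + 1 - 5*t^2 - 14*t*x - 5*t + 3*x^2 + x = -5*t^2 - 4*t + 3*x^2 + x*(4 - 14*t) + 1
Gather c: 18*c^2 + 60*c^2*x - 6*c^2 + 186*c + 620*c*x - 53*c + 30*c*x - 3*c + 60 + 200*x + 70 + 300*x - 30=c^2*(60*x + 12) + c*(650*x + 130) + 500*x + 100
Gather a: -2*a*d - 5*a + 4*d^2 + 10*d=a*(-2*d - 5) + 4*d^2 + 10*d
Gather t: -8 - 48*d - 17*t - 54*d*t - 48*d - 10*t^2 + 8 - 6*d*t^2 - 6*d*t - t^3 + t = -96*d - t^3 + t^2*(-6*d - 10) + t*(-60*d - 16)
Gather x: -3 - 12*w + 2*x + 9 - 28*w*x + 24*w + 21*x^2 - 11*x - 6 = 12*w + 21*x^2 + x*(-28*w - 9)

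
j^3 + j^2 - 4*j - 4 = (j - 2)*(j + 1)*(j + 2)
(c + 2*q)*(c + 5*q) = c^2 + 7*c*q + 10*q^2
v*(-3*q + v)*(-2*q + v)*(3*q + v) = 18*q^3*v - 9*q^2*v^2 - 2*q*v^3 + v^4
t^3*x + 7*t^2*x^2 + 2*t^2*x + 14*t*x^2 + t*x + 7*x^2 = (t + 1)*(t + 7*x)*(t*x + x)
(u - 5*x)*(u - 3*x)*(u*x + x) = u^3*x - 8*u^2*x^2 + u^2*x + 15*u*x^3 - 8*u*x^2 + 15*x^3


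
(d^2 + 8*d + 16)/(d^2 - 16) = (d + 4)/(d - 4)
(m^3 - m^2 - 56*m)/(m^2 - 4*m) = (m^2 - m - 56)/(m - 4)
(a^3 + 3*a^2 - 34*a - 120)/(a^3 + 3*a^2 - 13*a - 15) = (a^2 - 2*a - 24)/(a^2 - 2*a - 3)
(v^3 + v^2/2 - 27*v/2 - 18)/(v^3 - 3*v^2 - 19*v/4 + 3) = 2*(v + 3)/(2*v - 1)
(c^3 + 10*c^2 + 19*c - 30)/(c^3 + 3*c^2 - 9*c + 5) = (c + 6)/(c - 1)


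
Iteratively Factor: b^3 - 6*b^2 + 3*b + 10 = (b - 2)*(b^2 - 4*b - 5) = (b - 5)*(b - 2)*(b + 1)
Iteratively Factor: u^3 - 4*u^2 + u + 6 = (u - 2)*(u^2 - 2*u - 3) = (u - 2)*(u + 1)*(u - 3)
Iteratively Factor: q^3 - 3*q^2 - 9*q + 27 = (q + 3)*(q^2 - 6*q + 9) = (q - 3)*(q + 3)*(q - 3)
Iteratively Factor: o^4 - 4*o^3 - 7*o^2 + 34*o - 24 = (o - 4)*(o^3 - 7*o + 6) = (o - 4)*(o - 1)*(o^2 + o - 6) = (o - 4)*(o - 1)*(o + 3)*(o - 2)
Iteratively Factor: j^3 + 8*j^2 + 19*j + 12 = (j + 3)*(j^2 + 5*j + 4) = (j + 1)*(j + 3)*(j + 4)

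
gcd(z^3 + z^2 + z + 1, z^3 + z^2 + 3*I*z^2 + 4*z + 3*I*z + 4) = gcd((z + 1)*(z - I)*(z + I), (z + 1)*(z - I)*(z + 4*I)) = z^2 + z*(1 - I) - I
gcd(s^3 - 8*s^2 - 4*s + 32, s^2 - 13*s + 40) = s - 8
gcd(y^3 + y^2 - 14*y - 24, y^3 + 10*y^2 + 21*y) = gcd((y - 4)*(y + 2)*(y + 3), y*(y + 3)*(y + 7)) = y + 3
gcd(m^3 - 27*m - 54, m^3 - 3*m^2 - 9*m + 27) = m + 3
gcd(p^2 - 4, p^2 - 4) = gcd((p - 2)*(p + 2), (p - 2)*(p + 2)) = p^2 - 4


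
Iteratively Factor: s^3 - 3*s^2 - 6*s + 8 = (s - 1)*(s^2 - 2*s - 8) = (s - 1)*(s + 2)*(s - 4)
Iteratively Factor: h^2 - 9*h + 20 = (h - 4)*(h - 5)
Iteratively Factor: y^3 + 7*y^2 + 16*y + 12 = (y + 2)*(y^2 + 5*y + 6) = (y + 2)*(y + 3)*(y + 2)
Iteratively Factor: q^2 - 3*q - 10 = (q + 2)*(q - 5)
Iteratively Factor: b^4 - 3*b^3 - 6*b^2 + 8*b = (b)*(b^3 - 3*b^2 - 6*b + 8) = b*(b - 4)*(b^2 + b - 2) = b*(b - 4)*(b - 1)*(b + 2)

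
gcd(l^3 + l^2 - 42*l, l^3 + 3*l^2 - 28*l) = l^2 + 7*l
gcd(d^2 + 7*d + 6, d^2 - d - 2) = d + 1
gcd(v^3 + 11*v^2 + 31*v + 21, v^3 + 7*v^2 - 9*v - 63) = v^2 + 10*v + 21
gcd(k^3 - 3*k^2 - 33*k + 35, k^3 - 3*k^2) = 1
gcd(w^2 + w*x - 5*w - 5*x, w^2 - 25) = w - 5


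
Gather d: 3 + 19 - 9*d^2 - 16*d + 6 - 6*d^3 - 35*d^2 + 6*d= -6*d^3 - 44*d^2 - 10*d + 28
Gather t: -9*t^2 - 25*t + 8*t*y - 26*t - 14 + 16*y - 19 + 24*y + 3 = -9*t^2 + t*(8*y - 51) + 40*y - 30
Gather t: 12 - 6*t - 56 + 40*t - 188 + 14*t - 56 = 48*t - 288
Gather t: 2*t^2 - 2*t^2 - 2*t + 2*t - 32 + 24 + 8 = 0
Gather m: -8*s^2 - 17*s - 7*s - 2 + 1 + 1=-8*s^2 - 24*s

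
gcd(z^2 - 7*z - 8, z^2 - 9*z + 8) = z - 8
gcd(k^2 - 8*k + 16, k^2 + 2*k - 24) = k - 4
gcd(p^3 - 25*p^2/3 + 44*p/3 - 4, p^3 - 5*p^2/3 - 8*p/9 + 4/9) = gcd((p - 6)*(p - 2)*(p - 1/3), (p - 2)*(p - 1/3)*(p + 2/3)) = p^2 - 7*p/3 + 2/3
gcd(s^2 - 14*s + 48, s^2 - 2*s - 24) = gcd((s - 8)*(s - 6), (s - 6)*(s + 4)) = s - 6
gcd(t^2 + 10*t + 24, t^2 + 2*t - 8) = t + 4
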